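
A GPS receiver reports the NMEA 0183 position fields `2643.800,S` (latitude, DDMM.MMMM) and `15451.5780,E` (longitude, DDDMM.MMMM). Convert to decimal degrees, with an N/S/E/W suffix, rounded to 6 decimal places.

φ: split at 2 digits → 26° and 43.8′; 26 + 43.8/60 = 26.7300000
Lon: split at 3 digits → 154° and 51.578′; 154 + 51.578/60 = 154.8596333

26.730000° S, 154.859633° E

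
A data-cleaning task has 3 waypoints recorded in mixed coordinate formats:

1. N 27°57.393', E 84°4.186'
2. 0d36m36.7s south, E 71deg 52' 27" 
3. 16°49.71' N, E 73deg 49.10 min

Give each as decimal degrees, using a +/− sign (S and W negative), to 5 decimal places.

Point 1:
  Latitude: 27 + 57.393/60 = 27.956550
  N ⇒ keep positive
  Longitude: 84 + 4.186/60 = 84.069767
  E ⇒ keep positive
Point 2:
  Latitude: 0 + 36/60 + 36.7/3600 = 0.610194
  S ⇒ negate
  λ: 71° + 52/60 + 27/3600 = 71 + 0.866667 + 0.007500 = 71.874167
  E ⇒ keep positive
Point 3:
  Lat: 49.71′ = 0.828500°; total 16.828500
  N ⇒ keep positive
  Longitude: 49.1′ = 0.818333°; total 73.818333
  E → positive

1. 27.95655, 84.06977
2. -0.61019, 71.87417
3. 16.82850, 73.81833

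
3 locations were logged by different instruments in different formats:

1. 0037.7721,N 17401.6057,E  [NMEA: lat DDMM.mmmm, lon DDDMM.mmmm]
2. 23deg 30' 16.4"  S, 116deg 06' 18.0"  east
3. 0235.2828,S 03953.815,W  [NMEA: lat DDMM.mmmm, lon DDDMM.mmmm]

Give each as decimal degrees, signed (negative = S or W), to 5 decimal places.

Point 1:
  Lat: degrees = first 2 digits = 0, minutes = 37.7721; 0 + 37.7721/60 = 0.629535
  N → positive
  λ: degrees = first 3 digits = 174, minutes = 1.6057; 174 + 1.6057/60 = 174.026762
  E → positive
Point 2:
  φ: 23 + 30/60 + 16.4/3600 = 23.504556
  S ⇒ negate
  Longitude: 116 + 6/60 + 18/3600 = 116.105000
  E → positive
Point 3:
  Latitude: split at 2 digits → 02° and 35.2828′; 2 + 35.2828/60 = 2.588047
  hemisphere S, so the sign is −
  λ: split at 3 digits → 039° and 53.815′; 39 + 53.815/60 = 39.896917
  W ⇒ negate

1. 0.62954, 174.02676
2. -23.50456, 116.10500
3. -2.58805, -39.89692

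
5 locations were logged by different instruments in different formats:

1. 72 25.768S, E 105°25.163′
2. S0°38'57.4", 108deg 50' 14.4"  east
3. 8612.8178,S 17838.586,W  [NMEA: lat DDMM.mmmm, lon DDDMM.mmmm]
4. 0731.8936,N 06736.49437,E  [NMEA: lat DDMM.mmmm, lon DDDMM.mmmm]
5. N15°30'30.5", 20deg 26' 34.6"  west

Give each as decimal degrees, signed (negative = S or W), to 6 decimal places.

1. -72.429467, 105.419383
2. -0.649278, 108.837333
3. -86.213630, -178.643100
4. 7.531560, 67.608240
5. 15.508472, -20.442944

Point 1:
  φ: 72 + 25.768/60 = 72.4294667
  S → negative
  λ: 25.163′ = 0.419383°; total 105.4193833
  E ⇒ keep positive
Point 2:
  Lat: 38′ + 57.4″ = 38.95667′; 0 + 38.95667/60 = 0.6492778
  S → negative
  Longitude: 108° + 50/60 + 14.4/3600 = 108 + 0.833333 + 0.004000 = 108.8373333
  E → positive
Point 3:
  Lat: degrees = first 2 digits = 86, minutes = 12.8178; 86 + 12.8178/60 = 86.2136300
  hemisphere S, so the sign is −
  Longitude: degrees = first 3 digits = 178, minutes = 38.586; 178 + 38.586/60 = 178.6431000
  hemisphere W, so the sign is −
Point 4:
  φ: degrees = first 2 digits = 7, minutes = 31.8936; 7 + 31.8936/60 = 7.5315600
  N → positive
  Longitude: degrees = first 3 digits = 67, minutes = 36.49437; 67 + 36.49437/60 = 67.6082395
  E ⇒ keep positive
Point 5:
  Latitude: 15° + 30/60 + 30.5/3600 = 15 + 0.500000 + 0.008472 = 15.5084722
  N ⇒ keep positive
  λ: 20 + 26/60 + 34.6/3600 = 20.4429444
  W ⇒ negate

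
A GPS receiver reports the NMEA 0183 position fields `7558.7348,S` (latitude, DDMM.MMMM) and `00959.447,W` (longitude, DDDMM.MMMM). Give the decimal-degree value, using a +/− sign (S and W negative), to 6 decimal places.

Latitude: degrees = first 2 digits = 75, minutes = 58.7348; 75 + 58.7348/60 = 75.9789133
S ⇒ negate
Longitude: split at 3 digits → 009° and 59.447′; 9 + 59.447/60 = 9.9907833
W → negative

-75.978913, -9.990783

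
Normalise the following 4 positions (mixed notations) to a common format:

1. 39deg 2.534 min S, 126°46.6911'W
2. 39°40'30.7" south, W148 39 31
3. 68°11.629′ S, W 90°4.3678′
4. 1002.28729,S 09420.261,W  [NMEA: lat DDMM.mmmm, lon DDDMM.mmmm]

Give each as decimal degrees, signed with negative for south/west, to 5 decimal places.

Point 1:
  Latitude: 39 + 2.534/60 = 39.042233
  hemisphere S, so the sign is −
  λ: 46.6911′ = 0.778185°; total 126.778185
  hemisphere W, so the sign is −
Point 2:
  Lat: 39 + 40/60 + 30.7/3600 = 39.675194
  S ⇒ negate
  λ: 39′ + 31″ = 39.51667′; 148 + 39.51667/60 = 148.658611
  W ⇒ negate
Point 3:
  φ: 11.629′ = 0.193817°; total 68.193817
  S ⇒ negate
  Longitude: 4.3678′ = 0.072797°; total 90.072797
  hemisphere W, so the sign is −
Point 4:
  Lat: degrees = first 2 digits = 10, minutes = 2.28729; 10 + 2.28729/60 = 10.038122
  S → negative
  Lon: split at 3 digits → 094° and 20.261′; 94 + 20.261/60 = 94.337683
  W ⇒ negate

1. -39.04223, -126.77819
2. -39.67519, -148.65861
3. -68.19382, -90.07280
4. -10.03812, -94.33768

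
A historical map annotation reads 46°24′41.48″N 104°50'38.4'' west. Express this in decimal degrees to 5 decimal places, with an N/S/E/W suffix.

46.41152° N, 104.84400° W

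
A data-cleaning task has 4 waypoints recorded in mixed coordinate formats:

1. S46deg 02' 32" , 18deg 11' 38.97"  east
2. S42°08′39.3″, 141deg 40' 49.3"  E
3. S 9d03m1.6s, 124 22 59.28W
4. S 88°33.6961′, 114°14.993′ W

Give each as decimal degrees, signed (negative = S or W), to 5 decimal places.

Point 1:
  Lat: 46° + 2/60 + 32/3600 = 46 + 0.033333 + 0.008889 = 46.042222
  S ⇒ negate
  λ: 18° + 11/60 + 38.97/3600 = 18 + 0.183333 + 0.010825 = 18.194158
  E → positive
Point 2:
  Latitude: 42 + 8/60 + 39.3/3600 = 42.144250
  S ⇒ negate
  Longitude: 40′ + 49.3″ = 40.82167′; 141 + 40.82167/60 = 141.680361
  E → positive
Point 3:
  Latitude: 9° + 3/60 + 1.6/3600 = 9 + 0.050000 + 0.000444 = 9.050444
  S → negative
  Longitude: 124 + 22/60 + 59.28/3600 = 124.383133
  hemisphere W, so the sign is −
Point 4:
  Lat: 33.6961′ = 0.561602°; total 88.561602
  S → negative
  Longitude: 14.993′ = 0.249883°; total 114.249883
  hemisphere W, so the sign is −

1. -46.04222, 18.19416
2. -42.14425, 141.68036
3. -9.05044, -124.38313
4. -88.56160, -114.24988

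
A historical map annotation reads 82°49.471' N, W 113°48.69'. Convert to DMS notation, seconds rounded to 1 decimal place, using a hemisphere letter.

Lat: fractional minutes 0.47100 × 60 = 28.260″
Longitude: fractional minutes 0.69000 × 60 = 41.400″

82°49′28.3″ N, 113°48′41.4″ W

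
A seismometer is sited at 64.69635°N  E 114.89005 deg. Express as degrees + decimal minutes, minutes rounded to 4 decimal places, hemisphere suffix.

64° 41.7810′ N, 114° 53.4030′ E

Lat: fractional part 0.696350 → 41.781000 minutes
Lon: 114° + 0.890050 × 60 = 114° 53.403000′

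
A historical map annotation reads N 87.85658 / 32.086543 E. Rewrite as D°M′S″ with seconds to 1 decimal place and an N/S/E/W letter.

87°51′23.7″ N, 32°05′11.6″ E

Lat: whole degrees 87; 51.39480′ → 51′ and 23.688″
Longitude: 0.086543° → 5.19258′; 0.19258 × 60 = 11.555″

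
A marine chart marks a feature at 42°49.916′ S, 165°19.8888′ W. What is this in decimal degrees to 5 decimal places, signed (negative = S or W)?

-42.83193, -165.33148

φ: 42 + 49.916/60 = 42.831933
S → negative
Longitude: 19.8888′ = 0.331480°; total 165.331480
hemisphere W, so the sign is −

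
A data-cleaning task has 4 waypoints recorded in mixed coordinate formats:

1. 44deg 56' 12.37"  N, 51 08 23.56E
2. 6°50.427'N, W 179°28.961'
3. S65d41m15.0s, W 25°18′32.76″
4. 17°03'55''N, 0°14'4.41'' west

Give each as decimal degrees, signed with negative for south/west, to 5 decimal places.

1. 44.93677, 51.13988
2. 6.84045, -179.48268
3. -65.68750, -25.30910
4. 17.06528, -0.23456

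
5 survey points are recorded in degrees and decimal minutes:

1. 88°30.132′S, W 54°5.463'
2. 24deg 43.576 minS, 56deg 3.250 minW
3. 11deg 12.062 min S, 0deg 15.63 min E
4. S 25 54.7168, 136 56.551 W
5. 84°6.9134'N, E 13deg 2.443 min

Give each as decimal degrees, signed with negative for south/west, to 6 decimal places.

Point 1:
  Latitude: 88 + 30.132/60 = 88.5022000
  S → negative
  Lon: 5.463′ = 0.091050°; total 54.0910500
  hemisphere W, so the sign is −
Point 2:
  Lat: 43.576′ = 0.726267°; total 24.7262667
  S ⇒ negate
  Longitude: 56 + 3.25/60 = 56.0541667
  W → negative
Point 3:
  Latitude: 11 + 12.062/60 = 11.2010333
  S → negative
  λ: 15.63′ = 0.260500°; total 0.2605000
  E ⇒ keep positive
Point 4:
  Lat: 54.7168′ = 0.911947°; total 25.9119467
  S → negative
  Lon: 56.551′ = 0.942517°; total 136.9425167
  W ⇒ negate
Point 5:
  Latitude: 6.9134′ = 0.115223°; total 84.1152233
  N → positive
  Longitude: 13 + 2.443/60 = 13.0407167
  E → positive

1. -88.502200, -54.091050
2. -24.726267, -56.054167
3. -11.201033, 0.260500
4. -25.911947, -136.942517
5. 84.115223, 13.040717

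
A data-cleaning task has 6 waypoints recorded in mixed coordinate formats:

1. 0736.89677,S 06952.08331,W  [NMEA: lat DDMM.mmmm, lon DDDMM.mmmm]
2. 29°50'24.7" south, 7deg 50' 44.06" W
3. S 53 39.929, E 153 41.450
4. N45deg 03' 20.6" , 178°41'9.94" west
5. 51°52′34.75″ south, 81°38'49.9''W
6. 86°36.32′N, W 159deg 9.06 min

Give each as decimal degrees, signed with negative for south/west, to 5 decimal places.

1. -7.61495, -69.86806
2. -29.84019, -7.84557
3. -53.66548, 153.69083
4. 45.05572, -178.68609
5. -51.87632, -81.64719
6. 86.60533, -159.15100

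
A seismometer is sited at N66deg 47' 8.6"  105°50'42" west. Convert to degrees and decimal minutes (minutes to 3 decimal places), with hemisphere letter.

66° 47.143′ N, 105° 50.700′ W

Latitude: seconds/60 = 0.14333; minutes = 47 + 0.14333 = 47.14333
Lon: seconds/60 = 0.70000; minutes = 50 + 0.70000 = 50.70000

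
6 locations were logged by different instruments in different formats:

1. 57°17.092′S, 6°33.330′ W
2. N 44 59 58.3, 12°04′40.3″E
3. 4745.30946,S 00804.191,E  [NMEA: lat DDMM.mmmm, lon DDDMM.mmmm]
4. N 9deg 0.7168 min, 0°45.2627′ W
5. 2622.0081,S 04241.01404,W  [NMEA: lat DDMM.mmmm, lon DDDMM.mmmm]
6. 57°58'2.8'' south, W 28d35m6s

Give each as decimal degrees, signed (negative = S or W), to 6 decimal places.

1. -57.284867, -6.555500
2. 44.999528, 12.077861
3. -47.755158, 8.069850
4. 9.011947, -0.754378
5. -26.366802, -42.683567
6. -57.967444, -28.585000

Point 1:
  φ: 57 + 17.092/60 = 57.2848667
  S ⇒ negate
  Lon: 33.33′ = 0.555500°; total 6.5555000
  W → negative
Point 2:
  Lat: 44° + 59/60 + 58.3/3600 = 44 + 0.983333 + 0.016194 = 44.9995278
  N ⇒ keep positive
  λ: 12 + 4/60 + 40.3/3600 = 12.0778611
  E ⇒ keep positive
Point 3:
  Latitude: split at 2 digits → 47° and 45.30946′; 47 + 45.30946/60 = 47.7551577
  S ⇒ negate
  Lon: degrees = first 3 digits = 8, minutes = 4.191; 8 + 4.191/60 = 8.0698500
  E → positive
Point 4:
  Latitude: 0.7168′ = 0.011947°; total 9.0119467
  N → positive
  Longitude: 45.2627′ = 0.754378°; total 0.7543783
  W ⇒ negate
Point 5:
  φ: degrees = first 2 digits = 26, minutes = 22.0081; 26 + 22.0081/60 = 26.3668017
  hemisphere S, so the sign is −
  Longitude: degrees = first 3 digits = 42, minutes = 41.01404; 42 + 41.01404/60 = 42.6835673
  hemisphere W, so the sign is −
Point 6:
  Latitude: 57° + 58/60 + 2.8/3600 = 57 + 0.966667 + 0.000778 = 57.9674444
  S ⇒ negate
  λ: 28° + 35/60 + 6/3600 = 28 + 0.583333 + 0.001667 = 28.5850000
  W → negative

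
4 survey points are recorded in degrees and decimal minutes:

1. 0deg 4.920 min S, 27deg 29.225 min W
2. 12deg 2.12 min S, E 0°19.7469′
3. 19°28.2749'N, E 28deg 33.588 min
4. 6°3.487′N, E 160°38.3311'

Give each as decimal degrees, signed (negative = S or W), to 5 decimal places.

Point 1:
  Latitude: 0 + 4.92/60 = 0.082000
  hemisphere S, so the sign is −
  λ: 27 + 29.225/60 = 27.487083
  W → negative
Point 2:
  φ: 12 + 2.12/60 = 12.035333
  S → negative
  Longitude: 19.7469′ = 0.329115°; total 0.329115
  E → positive
Point 3:
  φ: 28.2749′ = 0.471248°; total 19.471248
  N ⇒ keep positive
  Longitude: 33.588′ = 0.559800°; total 28.559800
  E → positive
Point 4:
  Lat: 3.487′ = 0.058117°; total 6.058117
  N ⇒ keep positive
  λ: 38.3311′ = 0.638852°; total 160.638852
  E ⇒ keep positive

1. -0.08200, -27.48708
2. -12.03533, 0.32912
3. 19.47125, 28.55980
4. 6.05812, 160.63885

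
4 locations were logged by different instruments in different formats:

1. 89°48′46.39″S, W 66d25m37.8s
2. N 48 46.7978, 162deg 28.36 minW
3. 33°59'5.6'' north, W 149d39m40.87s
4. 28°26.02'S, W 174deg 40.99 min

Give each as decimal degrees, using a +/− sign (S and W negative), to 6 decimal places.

1. -89.812886, -66.427167
2. 48.779963, -162.472667
3. 33.984889, -149.661353
4. -28.433667, -174.683167

Point 1:
  Lat: 48′ + 46.39″ = 48.77317′; 89 + 48.77317/60 = 89.8128861
  S → negative
  Lon: 66 + 25/60 + 37.8/3600 = 66.4271667
  hemisphere W, so the sign is −
Point 2:
  Lat: 46.7978′ = 0.779963°; total 48.7799633
  N → positive
  Lon: 162 + 28.36/60 = 162.4726667
  W → negative
Point 3:
  Latitude: 33° + 59/60 + 5.6/3600 = 33 + 0.983333 + 0.001556 = 33.9848889
  N ⇒ keep positive
  Longitude: 149° + 39/60 + 40.87/3600 = 149 + 0.650000 + 0.011353 = 149.6613528
  W ⇒ negate
Point 4:
  φ: 26.02′ = 0.433667°; total 28.4336667
  hemisphere S, so the sign is −
  λ: 40.99′ = 0.683167°; total 174.6831667
  hemisphere W, so the sign is −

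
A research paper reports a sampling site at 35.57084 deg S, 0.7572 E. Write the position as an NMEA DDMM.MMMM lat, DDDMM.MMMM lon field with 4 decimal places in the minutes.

3534.2504,S / 00045.4320,E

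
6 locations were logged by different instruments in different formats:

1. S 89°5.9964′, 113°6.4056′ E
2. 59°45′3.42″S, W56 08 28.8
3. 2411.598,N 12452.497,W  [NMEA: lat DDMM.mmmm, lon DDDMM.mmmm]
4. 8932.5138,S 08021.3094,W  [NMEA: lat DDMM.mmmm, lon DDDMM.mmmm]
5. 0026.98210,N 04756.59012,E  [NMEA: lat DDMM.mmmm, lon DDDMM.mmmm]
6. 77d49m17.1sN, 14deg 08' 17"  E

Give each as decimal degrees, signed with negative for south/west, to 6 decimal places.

1. -89.099940, 113.106760
2. -59.750950, -56.141333
3. 24.193300, -124.874950
4. -89.541897, -80.355157
5. 0.449702, 47.943169
6. 77.821417, 14.138056

Point 1:
  Latitude: 5.9964′ = 0.099940°; total 89.0999400
  S ⇒ negate
  Lon: 6.4056′ = 0.106760°; total 113.1067600
  E → positive
Point 2:
  φ: 59 + 45/60 + 3.42/3600 = 59.7509500
  S → negative
  Lon: 56° + 8/60 + 28.8/3600 = 56 + 0.133333 + 0.008000 = 56.1413333
  W → negative
Point 3:
  φ: degrees = first 2 digits = 24, minutes = 11.598; 24 + 11.598/60 = 24.1933000
  N ⇒ keep positive
  λ: split at 3 digits → 124° and 52.497′; 124 + 52.497/60 = 124.8749500
  W ⇒ negate
Point 4:
  Latitude: split at 2 digits → 89° and 32.5138′; 89 + 32.5138/60 = 89.5418967
  S → negative
  Longitude: degrees = first 3 digits = 80, minutes = 21.3094; 80 + 21.3094/60 = 80.3551567
  hemisphere W, so the sign is −
Point 5:
  Lat: split at 2 digits → 00° and 26.9821′; 0 + 26.9821/60 = 0.4497017
  N ⇒ keep positive
  Lon: degrees = first 3 digits = 47, minutes = 56.59012; 47 + 56.59012/60 = 47.9431687
  E ⇒ keep positive
Point 6:
  Lat: 49′ + 17.1″ = 49.28500′; 77 + 49.28500/60 = 77.8214167
  N → positive
  Lon: 8′ + 17″ = 8.28333′; 14 + 8.28333/60 = 14.1380556
  E ⇒ keep positive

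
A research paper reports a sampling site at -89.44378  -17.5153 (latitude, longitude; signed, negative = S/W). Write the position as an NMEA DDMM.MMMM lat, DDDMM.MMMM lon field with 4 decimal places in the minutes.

8926.6268,S / 01730.9180,W

Latitude is negative → S; |value| = 89.443780
Lat: fractional part 0.443780 → 26.626800 minutes
Longitude is negative → W; |value| = 17.515300
Longitude: 17° + 0.515300 × 60 = 17° 30.918000′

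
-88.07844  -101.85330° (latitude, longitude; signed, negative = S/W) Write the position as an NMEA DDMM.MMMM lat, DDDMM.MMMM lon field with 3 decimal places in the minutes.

Latitude is negative → S; |value| = 88.078440
Latitude: 88° + 0.078440 × 60 = 88° 4.70640′
Longitude is negative → W; |value| = 101.853300
Lon: fractional part 0.853300 → 51.19800 minutes

8804.706,S / 10151.198,W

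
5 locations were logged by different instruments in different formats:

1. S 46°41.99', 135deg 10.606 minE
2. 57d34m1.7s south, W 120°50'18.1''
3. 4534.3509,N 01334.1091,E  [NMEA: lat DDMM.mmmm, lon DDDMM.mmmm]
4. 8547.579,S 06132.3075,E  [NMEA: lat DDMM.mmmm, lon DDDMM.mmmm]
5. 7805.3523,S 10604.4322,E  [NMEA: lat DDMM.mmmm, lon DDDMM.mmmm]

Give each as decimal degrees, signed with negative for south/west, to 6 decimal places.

Point 1:
  φ: 41.99′ = 0.699833°; total 46.6998333
  S ⇒ negate
  Lon: 135 + 10.606/60 = 135.1767667
  E → positive
Point 2:
  φ: 57 + 34/60 + 1.7/3600 = 57.5671389
  S ⇒ negate
  Lon: 120° + 50/60 + 18.1/3600 = 120 + 0.833333 + 0.005028 = 120.8383611
  W → negative
Point 3:
  Lat: split at 2 digits → 45° and 34.3509′; 45 + 34.3509/60 = 45.5725150
  N ⇒ keep positive
  Longitude: split at 3 digits → 013° and 34.1091′; 13 + 34.1091/60 = 13.5684850
  E ⇒ keep positive
Point 4:
  Latitude: split at 2 digits → 85° and 47.579′; 85 + 47.579/60 = 85.7929833
  S → negative
  Lon: degrees = first 3 digits = 61, minutes = 32.3075; 61 + 32.3075/60 = 61.5384583
  E ⇒ keep positive
Point 5:
  Latitude: split at 2 digits → 78° and 5.3523′; 78 + 5.3523/60 = 78.0892050
  hemisphere S, so the sign is −
  Longitude: degrees = first 3 digits = 106, minutes = 4.4322; 106 + 4.4322/60 = 106.0738700
  E ⇒ keep positive

1. -46.699833, 135.176767
2. -57.567139, -120.838361
3. 45.572515, 13.568485
4. -85.792983, 61.538458
5. -78.089205, 106.073870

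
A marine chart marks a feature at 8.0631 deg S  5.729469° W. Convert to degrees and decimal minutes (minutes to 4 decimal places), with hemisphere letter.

8° 3.7860′ S, 5° 43.7681′ W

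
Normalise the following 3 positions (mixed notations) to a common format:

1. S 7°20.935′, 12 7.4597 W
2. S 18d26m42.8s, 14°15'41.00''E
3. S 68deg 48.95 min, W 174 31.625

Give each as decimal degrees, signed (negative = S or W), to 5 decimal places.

1. -7.34892, -12.12433
2. -18.44522, 14.26139
3. -68.81583, -174.52708

Point 1:
  Lat: 7 + 20.935/60 = 7.348917
  hemisphere S, so the sign is −
  λ: 12 + 7.4597/60 = 12.124328
  W ⇒ negate
Point 2:
  Lat: 26′ + 42.8″ = 26.71333′; 18 + 26.71333/60 = 18.445222
  S → negative
  Longitude: 14 + 15/60 + 41/3600 = 14.261389
  E ⇒ keep positive
Point 3:
  Lat: 68 + 48.95/60 = 68.815833
  hemisphere S, so the sign is −
  Lon: 174 + 31.625/60 = 174.527083
  W → negative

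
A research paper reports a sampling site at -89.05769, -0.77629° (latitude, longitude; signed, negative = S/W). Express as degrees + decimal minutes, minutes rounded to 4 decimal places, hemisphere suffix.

89° 3.4614′ S, 0° 46.5774′ W

Latitude is negative → S; |value| = 89.057690
φ: 89° + 0.057690 × 60 = 89° 3.461400′
Longitude is negative → W; |value| = 0.776290
λ: 0° + 0.776290 × 60 = 0° 46.577400′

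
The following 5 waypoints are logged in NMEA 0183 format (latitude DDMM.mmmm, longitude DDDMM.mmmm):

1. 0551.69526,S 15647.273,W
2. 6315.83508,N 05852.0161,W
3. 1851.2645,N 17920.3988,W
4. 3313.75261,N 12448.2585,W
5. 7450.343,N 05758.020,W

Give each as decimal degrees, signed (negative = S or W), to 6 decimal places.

1. -5.861588, -156.787883
2. 63.263918, -58.866935
3. 18.854408, -179.339980
4. 33.229210, -124.804308
5. 74.839050, -57.967000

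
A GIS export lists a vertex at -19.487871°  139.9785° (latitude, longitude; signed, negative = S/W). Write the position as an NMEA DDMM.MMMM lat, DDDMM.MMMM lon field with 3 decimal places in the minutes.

1929.272,S / 13958.710,E

Latitude is negative → S; |value| = 19.487871
Lat: fractional part 0.487871 → 29.27226 minutes
Longitude: 139° + 0.978500 × 60 = 139° 58.71000′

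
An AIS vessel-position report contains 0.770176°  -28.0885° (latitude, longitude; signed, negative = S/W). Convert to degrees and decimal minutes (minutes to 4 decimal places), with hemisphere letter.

0° 46.2106′ N, 28° 5.3100′ W

Latitude: minutes = (0.770176 − 0) × 60 = 46.210560
Longitude is negative → W; |value| = 28.088500
Lon: 28° + 0.088500 × 60 = 28° 5.310000′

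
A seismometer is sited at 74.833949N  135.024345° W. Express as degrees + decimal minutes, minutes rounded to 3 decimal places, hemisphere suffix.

74° 50.037′ N, 135° 1.461′ W

Lat: 74° + 0.833949 × 60 = 74° 50.03694′
λ: 135° + 0.024345 × 60 = 135° 1.46070′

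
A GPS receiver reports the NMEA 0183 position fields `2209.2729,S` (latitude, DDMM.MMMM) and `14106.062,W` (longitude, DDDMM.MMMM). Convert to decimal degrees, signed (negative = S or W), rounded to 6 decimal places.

Lat: split at 2 digits → 22° and 9.2729′; 22 + 9.2729/60 = 22.1545483
hemisphere S, so the sign is −
Longitude: degrees = first 3 digits = 141, minutes = 6.062; 141 + 6.062/60 = 141.1010333
W → negative

-22.154548, -141.101033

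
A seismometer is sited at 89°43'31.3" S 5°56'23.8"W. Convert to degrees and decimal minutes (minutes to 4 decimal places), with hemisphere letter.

89° 43.5217′ S, 5° 56.3967′ W

φ: 43 + 31.3/60 = 43.521667′
λ: 56 + 23.8/60 = 56.396667′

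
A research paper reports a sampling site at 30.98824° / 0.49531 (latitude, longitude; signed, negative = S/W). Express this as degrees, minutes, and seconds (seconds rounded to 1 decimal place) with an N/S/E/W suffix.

30°59′17.7″ N, 0°29′43.1″ E

Lat: 0.988240 × 60 = 59.29440′ → 59′, remainder × 60 = 17.664″
Lon: 0.495310° → 29.71860′; 0.71860 × 60 = 43.116″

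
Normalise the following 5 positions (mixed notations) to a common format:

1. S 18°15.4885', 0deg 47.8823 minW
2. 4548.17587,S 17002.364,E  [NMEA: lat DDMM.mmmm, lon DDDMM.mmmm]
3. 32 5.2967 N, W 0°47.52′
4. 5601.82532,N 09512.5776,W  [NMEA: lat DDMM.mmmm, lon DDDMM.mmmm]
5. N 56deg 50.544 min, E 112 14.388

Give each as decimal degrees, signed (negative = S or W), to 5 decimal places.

Point 1:
  φ: 18 + 15.4885/60 = 18.258142
  S → negative
  λ: 47.8823′ = 0.798038°; total 0.798038
  W → negative
Point 2:
  Latitude: degrees = first 2 digits = 45, minutes = 48.17587; 45 + 48.17587/60 = 45.802931
  hemisphere S, so the sign is −
  Lon: degrees = first 3 digits = 170, minutes = 2.364; 170 + 2.364/60 = 170.039400
  E → positive
Point 3:
  φ: 32 + 5.2967/60 = 32.088278
  N → positive
  Lon: 47.52′ = 0.792000°; total 0.792000
  hemisphere W, so the sign is −
Point 4:
  Latitude: degrees = first 2 digits = 56, minutes = 1.82532; 56 + 1.82532/60 = 56.030422
  N ⇒ keep positive
  λ: split at 3 digits → 095° and 12.5776′; 95 + 12.5776/60 = 95.209627
  W ⇒ negate
Point 5:
  Lat: 50.544′ = 0.842400°; total 56.842400
  N ⇒ keep positive
  Lon: 112 + 14.388/60 = 112.239800
  E ⇒ keep positive

1. -18.25814, -0.79804
2. -45.80293, 170.03940
3. 32.08828, -0.79200
4. 56.03042, -95.20963
5. 56.84240, 112.23980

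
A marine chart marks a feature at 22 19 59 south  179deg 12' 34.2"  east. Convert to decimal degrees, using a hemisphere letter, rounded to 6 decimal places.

22.333056° S, 179.209500° E

Latitude: 22 + 19/60 + 59/3600 = 22.3330556
λ: 179° + 12/60 + 34.2/3600 = 179 + 0.200000 + 0.009500 = 179.2095000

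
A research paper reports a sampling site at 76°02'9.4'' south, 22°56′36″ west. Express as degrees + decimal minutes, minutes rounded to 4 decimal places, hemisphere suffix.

76° 2.1567′ S, 22° 56.6000′ W

Lat: seconds/60 = 0.15667; minutes = 2 + 0.15667 = 2.156667
λ: seconds/60 = 0.60000; minutes = 56 + 0.60000 = 56.600000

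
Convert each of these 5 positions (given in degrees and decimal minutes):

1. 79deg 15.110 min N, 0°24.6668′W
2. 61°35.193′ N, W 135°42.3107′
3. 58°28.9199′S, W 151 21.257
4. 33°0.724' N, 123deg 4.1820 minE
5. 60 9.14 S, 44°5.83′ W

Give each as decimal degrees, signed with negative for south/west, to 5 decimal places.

Point 1:
  Lat: 79 + 15.11/60 = 79.251833
  N ⇒ keep positive
  Lon: 0 + 24.6668/60 = 0.411113
  W ⇒ negate
Point 2:
  Lat: 35.193′ = 0.586550°; total 61.586550
  N → positive
  λ: 135 + 42.3107/60 = 135.705178
  hemisphere W, so the sign is −
Point 3:
  Lat: 58 + 28.9199/60 = 58.481998
  S ⇒ negate
  Lon: 21.257′ = 0.354283°; total 151.354283
  W → negative
Point 4:
  Latitude: 33 + 0.724/60 = 33.012067
  N ⇒ keep positive
  Lon: 4.182′ = 0.069700°; total 123.069700
  E → positive
Point 5:
  φ: 9.14′ = 0.152333°; total 60.152333
  S → negative
  Lon: 5.83′ = 0.097167°; total 44.097167
  hemisphere W, so the sign is −

1. 79.25183, -0.41111
2. 61.58655, -135.70518
3. -58.48200, -151.35428
4. 33.01207, 123.06970
5. -60.15233, -44.09717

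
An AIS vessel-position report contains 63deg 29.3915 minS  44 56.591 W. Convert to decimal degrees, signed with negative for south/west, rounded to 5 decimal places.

-63.48986, -44.94318

φ: 29.3915′ = 0.489858°; total 63.489858
hemisphere S, so the sign is −
λ: 44 + 56.591/60 = 44.943183
W → negative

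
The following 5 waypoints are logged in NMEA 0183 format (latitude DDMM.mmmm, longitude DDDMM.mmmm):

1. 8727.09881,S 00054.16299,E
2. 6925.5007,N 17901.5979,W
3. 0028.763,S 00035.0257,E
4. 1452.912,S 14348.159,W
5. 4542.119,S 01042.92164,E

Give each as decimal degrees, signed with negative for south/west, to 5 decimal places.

1. -87.45165, 0.90272
2. 69.42501, -179.02663
3. -0.47938, 0.58376
4. -14.88187, -143.80265
5. -45.70198, 10.71536

Point 1:
  Lat: degrees = first 2 digits = 87, minutes = 27.09881; 87 + 27.09881/60 = 87.451647
  hemisphere S, so the sign is −
  Lon: degrees = first 3 digits = 0, minutes = 54.16299; 0 + 54.16299/60 = 0.902717
  E ⇒ keep positive
Point 2:
  Latitude: degrees = first 2 digits = 69, minutes = 25.5007; 69 + 25.5007/60 = 69.425012
  N ⇒ keep positive
  Longitude: degrees = first 3 digits = 179, minutes = 1.5979; 179 + 1.5979/60 = 179.026632
  W ⇒ negate
Point 3:
  Lat: degrees = first 2 digits = 0, minutes = 28.763; 0 + 28.763/60 = 0.479383
  S → negative
  Lon: degrees = first 3 digits = 0, minutes = 35.0257; 0 + 35.0257/60 = 0.583762
  E ⇒ keep positive
Point 4:
  Latitude: split at 2 digits → 14° and 52.912′; 14 + 52.912/60 = 14.881867
  hemisphere S, so the sign is −
  Longitude: degrees = first 3 digits = 143, minutes = 48.159; 143 + 48.159/60 = 143.802650
  W → negative
Point 5:
  Latitude: degrees = first 2 digits = 45, minutes = 42.119; 45 + 42.119/60 = 45.701983
  S ⇒ negate
  λ: degrees = first 3 digits = 10, minutes = 42.92164; 10 + 42.92164/60 = 10.715361
  E → positive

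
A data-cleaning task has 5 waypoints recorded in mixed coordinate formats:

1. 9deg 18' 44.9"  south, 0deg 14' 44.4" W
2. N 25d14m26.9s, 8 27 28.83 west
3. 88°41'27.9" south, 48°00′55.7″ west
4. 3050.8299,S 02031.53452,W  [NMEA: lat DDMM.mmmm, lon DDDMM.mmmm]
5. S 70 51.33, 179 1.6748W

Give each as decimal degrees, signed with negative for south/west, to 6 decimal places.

Point 1:
  Lat: 9 + 18/60 + 44.9/3600 = 9.3124722
  hemisphere S, so the sign is −
  Longitude: 0° + 14/60 + 44.4/3600 = 0 + 0.233333 + 0.012333 = 0.2456667
  hemisphere W, so the sign is −
Point 2:
  φ: 25 + 14/60 + 26.9/3600 = 25.2408056
  N ⇒ keep positive
  λ: 27′ + 28.83″ = 27.48050′; 8 + 27.48050/60 = 8.4580083
  W → negative
Point 3:
  φ: 41′ + 27.9″ = 41.46500′; 88 + 41.46500/60 = 88.6910833
  S → negative
  Longitude: 48 + 0/60 + 55.7/3600 = 48.0154722
  W ⇒ negate
Point 4:
  Latitude: degrees = first 2 digits = 30, minutes = 50.8299; 30 + 50.8299/60 = 30.8471650
  S → negative
  Lon: split at 3 digits → 020° and 31.53452′; 20 + 31.53452/60 = 20.5255753
  W ⇒ negate
Point 5:
  Latitude: 70 + 51.33/60 = 70.8555000
  S ⇒ negate
  λ: 1.6748′ = 0.027913°; total 179.0279133
  hemisphere W, so the sign is −

1. -9.312472, -0.245667
2. 25.240806, -8.458008
3. -88.691083, -48.015472
4. -30.847165, -20.525575
5. -70.855500, -179.027913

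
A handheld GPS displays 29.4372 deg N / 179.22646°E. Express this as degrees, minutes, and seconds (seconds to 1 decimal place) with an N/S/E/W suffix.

29°26′13.9″ N, 179°13′35.3″ E

Lat: 0.437200° → 26.23200′; 0.23200 × 60 = 13.920″
Longitude: whole degrees 179; 13.58760′ → 13′ and 35.256″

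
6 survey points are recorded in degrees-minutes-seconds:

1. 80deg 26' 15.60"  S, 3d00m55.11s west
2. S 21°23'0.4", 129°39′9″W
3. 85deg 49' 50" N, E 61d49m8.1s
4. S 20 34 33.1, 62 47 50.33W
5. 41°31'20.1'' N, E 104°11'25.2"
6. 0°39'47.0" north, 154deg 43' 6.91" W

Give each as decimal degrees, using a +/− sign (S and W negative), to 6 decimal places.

1. -80.437667, -3.015308
2. -21.383444, -129.652500
3. 85.830556, 61.818917
4. -20.575861, -62.797314
5. 41.522250, 104.190333
6. 0.663056, -154.718586

Point 1:
  Lat: 80 + 26/60 + 15.6/3600 = 80.4376667
  S → negative
  λ: 3° + 0/60 + 55.11/3600 = 3 + 0.000000 + 0.015308 = 3.0153083
  W → negative
Point 2:
  Lat: 23′ + 0.4″ = 23.00667′; 21 + 23.00667/60 = 21.3834444
  S → negative
  Lon: 129 + 39/60 + 9/3600 = 129.6525000
  W ⇒ negate
Point 3:
  Lat: 85 + 49/60 + 50/3600 = 85.8305556
  N → positive
  Lon: 61° + 49/60 + 8.1/3600 = 61 + 0.816667 + 0.002250 = 61.8189167
  E → positive
Point 4:
  Lat: 20° + 34/60 + 33.1/3600 = 20 + 0.566667 + 0.009194 = 20.5758611
  hemisphere S, so the sign is −
  λ: 62° + 47/60 + 50.33/3600 = 62 + 0.783333 + 0.013981 = 62.7973139
  hemisphere W, so the sign is −
Point 5:
  Lat: 31′ + 20.1″ = 31.33500′; 41 + 31.33500/60 = 41.5222500
  N ⇒ keep positive
  Longitude: 104° + 11/60 + 25.2/3600 = 104 + 0.183333 + 0.007000 = 104.1903333
  E ⇒ keep positive
Point 6:
  Lat: 39′ + 47″ = 39.78333′; 0 + 39.78333/60 = 0.6630556
  N ⇒ keep positive
  λ: 154° + 43/60 + 6.91/3600 = 154 + 0.716667 + 0.001919 = 154.7185861
  hemisphere W, so the sign is −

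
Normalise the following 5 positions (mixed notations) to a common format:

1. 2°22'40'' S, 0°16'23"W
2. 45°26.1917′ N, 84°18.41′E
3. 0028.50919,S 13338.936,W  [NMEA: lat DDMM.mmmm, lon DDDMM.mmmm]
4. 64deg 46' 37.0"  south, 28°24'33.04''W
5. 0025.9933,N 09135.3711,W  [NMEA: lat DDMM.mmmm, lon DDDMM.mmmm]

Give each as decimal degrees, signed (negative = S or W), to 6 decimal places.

1. -2.377778, -0.273056
2. 45.436528, 84.306833
3. -0.475153, -133.648933
4. -64.776944, -28.409178
5. 0.433222, -91.589518

Point 1:
  φ: 2° + 22/60 + 40/3600 = 2 + 0.366667 + 0.011111 = 2.3777778
  S → negative
  Lon: 0 + 16/60 + 23/3600 = 0.2730556
  W → negative
Point 2:
  Latitude: 26.1917′ = 0.436528°; total 45.4365283
  N → positive
  Lon: 18.41′ = 0.306833°; total 84.3068333
  E ⇒ keep positive
Point 3:
  Lat: degrees = first 2 digits = 0, minutes = 28.50919; 0 + 28.50919/60 = 0.4751532
  S → negative
  λ: split at 3 digits → 133° and 38.936′; 133 + 38.936/60 = 133.6489333
  W → negative
Point 4:
  Latitude: 64° + 46/60 + 37/3600 = 64 + 0.766667 + 0.010278 = 64.7769444
  hemisphere S, so the sign is −
  Lon: 24′ + 33.04″ = 24.55067′; 28 + 24.55067/60 = 28.4091778
  W → negative
Point 5:
  Lat: degrees = first 2 digits = 0, minutes = 25.9933; 0 + 25.9933/60 = 0.4332217
  N ⇒ keep positive
  λ: degrees = first 3 digits = 91, minutes = 35.3711; 91 + 35.3711/60 = 91.5895183
  W ⇒ negate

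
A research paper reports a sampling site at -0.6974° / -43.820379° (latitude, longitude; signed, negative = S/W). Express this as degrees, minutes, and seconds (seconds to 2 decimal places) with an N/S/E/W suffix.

0°41′50.64″ S, 43°49′13.36″ W

Latitude is negative → S; |value| = 0.697400
Lat: 0.697400° → 41.84400′; 0.84400 × 60 = 50.6400″
Longitude is negative → W; |value| = 43.820379
Longitude: 0.820379° → 49.22274′; 0.22274 × 60 = 13.3644″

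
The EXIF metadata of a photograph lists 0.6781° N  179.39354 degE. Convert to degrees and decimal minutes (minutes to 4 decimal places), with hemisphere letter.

φ: minutes = (0.678100 − 0) × 60 = 40.686000
Lon: 179° + 0.393540 × 60 = 179° 23.612400′

0° 40.6860′ N, 179° 23.6124′ E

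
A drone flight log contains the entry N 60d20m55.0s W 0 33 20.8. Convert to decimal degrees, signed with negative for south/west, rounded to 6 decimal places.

φ: 60° + 20/60 + 55/3600 = 60 + 0.333333 + 0.015278 = 60.3486111
N → positive
Longitude: 33′ + 20.8″ = 33.34667′; 0 + 33.34667/60 = 0.5557778
W → negative

60.348611, -0.555778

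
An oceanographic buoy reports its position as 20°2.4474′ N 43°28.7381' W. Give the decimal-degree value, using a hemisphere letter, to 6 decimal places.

20.040790° N, 43.478968° W

φ: 20 + 2.4474/60 = 20.0407900
λ: 28.7381′ = 0.478968°; total 43.4789683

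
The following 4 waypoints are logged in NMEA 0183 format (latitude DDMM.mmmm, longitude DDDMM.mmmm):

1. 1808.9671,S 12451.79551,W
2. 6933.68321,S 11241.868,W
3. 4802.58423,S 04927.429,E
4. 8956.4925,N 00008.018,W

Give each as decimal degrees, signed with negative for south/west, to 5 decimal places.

1. -18.14945, -124.86326
2. -69.56139, -112.69780
3. -48.04307, 49.45715
4. 89.94154, -0.13363

Point 1:
  Latitude: degrees = first 2 digits = 18, minutes = 8.9671; 18 + 8.9671/60 = 18.149452
  hemisphere S, so the sign is −
  Longitude: degrees = first 3 digits = 124, minutes = 51.79551; 124 + 51.79551/60 = 124.863259
  W ⇒ negate
Point 2:
  Latitude: split at 2 digits → 69° and 33.68321′; 69 + 33.68321/60 = 69.561387
  S ⇒ negate
  Longitude: degrees = first 3 digits = 112, minutes = 41.868; 112 + 41.868/60 = 112.697800
  W → negative
Point 3:
  Latitude: split at 2 digits → 48° and 2.58423′; 48 + 2.58423/60 = 48.043071
  S ⇒ negate
  Lon: degrees = first 3 digits = 49, minutes = 27.429; 49 + 27.429/60 = 49.457150
  E → positive
Point 4:
  Latitude: split at 2 digits → 89° and 56.4925′; 89 + 56.4925/60 = 89.941542
  N ⇒ keep positive
  Longitude: split at 3 digits → 000° and 8.018′; 0 + 8.018/60 = 0.133633
  hemisphere W, so the sign is −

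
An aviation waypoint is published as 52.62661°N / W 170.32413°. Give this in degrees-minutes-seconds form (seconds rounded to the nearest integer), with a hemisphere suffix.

52°37′36″ N, 170°19′27″ W

Latitude: 0.626610° → 37.59660′; 0.59660 × 60 = 35.80″
Longitude: 0.324130° → 19.44780′; 0.44780 × 60 = 26.87″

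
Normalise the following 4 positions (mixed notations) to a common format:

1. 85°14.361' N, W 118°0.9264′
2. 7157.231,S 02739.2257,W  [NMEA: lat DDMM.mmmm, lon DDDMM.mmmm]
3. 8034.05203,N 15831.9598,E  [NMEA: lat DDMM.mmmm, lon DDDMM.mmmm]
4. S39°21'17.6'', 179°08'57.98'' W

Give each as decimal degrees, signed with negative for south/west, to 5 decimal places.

1. 85.23935, -118.01544
2. -71.95385, -27.65376
3. 80.56753, 158.53266
4. -39.35489, -179.14944

Point 1:
  Latitude: 85 + 14.361/60 = 85.239350
  N → positive
  Longitude: 118 + 0.9264/60 = 118.015440
  W ⇒ negate
Point 2:
  Lat: degrees = first 2 digits = 71, minutes = 57.231; 71 + 57.231/60 = 71.953850
  hemisphere S, so the sign is −
  λ: degrees = first 3 digits = 27, minutes = 39.2257; 27 + 39.2257/60 = 27.653762
  hemisphere W, so the sign is −
Point 3:
  Lat: degrees = first 2 digits = 80, minutes = 34.05203; 80 + 34.05203/60 = 80.567534
  N → positive
  λ: degrees = first 3 digits = 158, minutes = 31.9598; 158 + 31.9598/60 = 158.532663
  E ⇒ keep positive
Point 4:
  Lat: 39 + 21/60 + 17.6/3600 = 39.354889
  S → negative
  Longitude: 8′ + 57.98″ = 8.96633′; 179 + 8.96633/60 = 179.149439
  W ⇒ negate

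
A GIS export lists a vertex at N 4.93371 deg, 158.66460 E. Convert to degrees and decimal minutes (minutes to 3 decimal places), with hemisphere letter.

Lat: 4° + 0.933710 × 60 = 4° 56.02260′
Lon: fractional part 0.664600 → 39.87600 minutes

4° 56.023′ N, 158° 39.876′ E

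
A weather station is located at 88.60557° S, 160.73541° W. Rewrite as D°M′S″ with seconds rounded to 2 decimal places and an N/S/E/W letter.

88°36′20.05″ S, 160°44′7.48″ W

Latitude: whole degrees 88; 36.33420′ → 36′ and 20.0520″
Longitude: 0.735410° → 44.12460′; 0.12460 × 60 = 7.4760″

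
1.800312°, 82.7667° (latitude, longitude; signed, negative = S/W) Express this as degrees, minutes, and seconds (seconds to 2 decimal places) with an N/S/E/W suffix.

φ: 0.800312° → 48.01872′; 0.01872 × 60 = 1.1232″
λ: 0.766700 × 60 = 46.00200′ → 46′, remainder × 60 = 0.1200″

1°48′1.12″ N, 82°46′0.12″ E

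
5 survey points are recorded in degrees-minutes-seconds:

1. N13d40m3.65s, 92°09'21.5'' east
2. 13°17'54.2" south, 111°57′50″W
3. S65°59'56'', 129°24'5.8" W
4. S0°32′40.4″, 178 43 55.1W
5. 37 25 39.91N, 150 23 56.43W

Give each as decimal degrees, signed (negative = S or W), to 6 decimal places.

1. 13.667681, 92.155972
2. -13.298389, -111.963889
3. -65.998889, -129.401611
4. -0.544556, -178.731972
5. 37.427753, -150.399008

Point 1:
  Latitude: 13 + 40/60 + 3.65/3600 = 13.6676806
  N ⇒ keep positive
  λ: 9′ + 21.5″ = 9.35833′; 92 + 9.35833/60 = 92.1559722
  E → positive
Point 2:
  φ: 13 + 17/60 + 54.2/3600 = 13.2983889
  S ⇒ negate
  Lon: 111 + 57/60 + 50/3600 = 111.9638889
  W ⇒ negate
Point 3:
  Latitude: 65° + 59/60 + 56/3600 = 65 + 0.983333 + 0.015556 = 65.9988889
  hemisphere S, so the sign is −
  λ: 129° + 24/60 + 5.8/3600 = 129 + 0.400000 + 0.001611 = 129.4016111
  hemisphere W, so the sign is −
Point 4:
  Latitude: 0° + 32/60 + 40.4/3600 = 0 + 0.533333 + 0.011222 = 0.5445556
  S ⇒ negate
  Longitude: 43′ + 55.1″ = 43.91833′; 178 + 43.91833/60 = 178.7319722
  hemisphere W, so the sign is −
Point 5:
  φ: 37° + 25/60 + 39.91/3600 = 37 + 0.416667 + 0.011086 = 37.4277528
  N → positive
  Longitude: 23′ + 56.43″ = 23.94050′; 150 + 23.94050/60 = 150.3990083
  W ⇒ negate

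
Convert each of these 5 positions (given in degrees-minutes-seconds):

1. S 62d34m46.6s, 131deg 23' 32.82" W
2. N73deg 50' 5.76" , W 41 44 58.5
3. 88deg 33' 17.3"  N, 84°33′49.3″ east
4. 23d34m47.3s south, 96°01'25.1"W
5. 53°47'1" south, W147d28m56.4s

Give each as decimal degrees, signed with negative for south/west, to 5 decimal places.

Point 1:
  Latitude: 62 + 34/60 + 46.6/3600 = 62.579611
  S → negative
  Lon: 131 + 23/60 + 32.82/3600 = 131.392450
  W → negative
Point 2:
  Latitude: 50′ + 5.76″ = 50.09600′; 73 + 50.09600/60 = 73.834933
  N ⇒ keep positive
  λ: 41° + 44/60 + 58.5/3600 = 41 + 0.733333 + 0.016250 = 41.749583
  W ⇒ negate
Point 3:
  φ: 88° + 33/60 + 17.3/3600 = 88 + 0.550000 + 0.004806 = 88.554806
  N → positive
  λ: 84° + 33/60 + 49.3/3600 = 84 + 0.550000 + 0.013694 = 84.563694
  E → positive
Point 4:
  φ: 23° + 34/60 + 47.3/3600 = 23 + 0.566667 + 0.013139 = 23.579806
  S ⇒ negate
  λ: 96° + 1/60 + 25.1/3600 = 96 + 0.016667 + 0.006972 = 96.023639
  W ⇒ negate
Point 5:
  Latitude: 53° + 47/60 + 1/3600 = 53 + 0.783333 + 0.000278 = 53.783611
  S → negative
  Lon: 28′ + 56.4″ = 28.94000′; 147 + 28.94000/60 = 147.482333
  W → negative

1. -62.57961, -131.39245
2. 73.83493, -41.74958
3. 88.55481, 84.56369
4. -23.57981, -96.02364
5. -53.78361, -147.48233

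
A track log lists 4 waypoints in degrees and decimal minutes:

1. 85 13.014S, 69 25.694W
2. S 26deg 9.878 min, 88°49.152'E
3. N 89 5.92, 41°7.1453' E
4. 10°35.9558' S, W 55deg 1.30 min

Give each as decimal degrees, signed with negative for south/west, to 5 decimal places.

Point 1:
  Lat: 13.014′ = 0.216900°; total 85.216900
  hemisphere S, so the sign is −
  Lon: 25.694′ = 0.428233°; total 69.428233
  hemisphere W, so the sign is −
Point 2:
  Latitude: 9.878′ = 0.164633°; total 26.164633
  S → negative
  Longitude: 49.152′ = 0.819200°; total 88.819200
  E ⇒ keep positive
Point 3:
  Latitude: 5.92′ = 0.098667°; total 89.098667
  N → positive
  Longitude: 41 + 7.1453/60 = 41.119088
  E → positive
Point 4:
  Latitude: 35.9558′ = 0.599263°; total 10.599263
  S ⇒ negate
  λ: 55 + 1.3/60 = 55.021667
  W ⇒ negate

1. -85.21690, -69.42823
2. -26.16463, 88.81920
3. 89.09867, 41.11909
4. -10.59926, -55.02167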